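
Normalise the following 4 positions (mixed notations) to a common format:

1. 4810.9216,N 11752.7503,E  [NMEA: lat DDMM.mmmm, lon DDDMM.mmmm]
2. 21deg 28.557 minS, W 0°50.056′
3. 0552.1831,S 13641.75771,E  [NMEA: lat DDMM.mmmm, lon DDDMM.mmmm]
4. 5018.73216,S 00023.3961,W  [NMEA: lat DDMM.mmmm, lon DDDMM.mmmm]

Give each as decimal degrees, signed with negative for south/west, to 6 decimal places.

1. 48.182027, 117.879172
2. -21.475950, -0.834267
3. -5.869718, 136.695962
4. -50.312203, -0.389935

Point 1:
  φ: split at 2 digits → 48° and 10.9216′; 48 + 10.9216/60 = 48.1820267
  N ⇒ keep positive
  Longitude: degrees = first 3 digits = 117, minutes = 52.7503; 117 + 52.7503/60 = 117.8791717
  E ⇒ keep positive
Point 2:
  φ: 21 + 28.557/60 = 21.4759500
  S ⇒ negate
  λ: 0 + 50.056/60 = 0.8342667
  hemisphere W, so the sign is −
Point 3:
  Latitude: split at 2 digits → 05° and 52.1831′; 5 + 52.1831/60 = 5.8697183
  S ⇒ negate
  Longitude: split at 3 digits → 136° and 41.75771′; 136 + 41.75771/60 = 136.6959618
  E ⇒ keep positive
Point 4:
  Lat: split at 2 digits → 50° and 18.73216′; 50 + 18.73216/60 = 50.3122027
  hemisphere S, so the sign is −
  Lon: split at 3 digits → 000° and 23.3961′; 0 + 23.3961/60 = 0.3899350
  W → negative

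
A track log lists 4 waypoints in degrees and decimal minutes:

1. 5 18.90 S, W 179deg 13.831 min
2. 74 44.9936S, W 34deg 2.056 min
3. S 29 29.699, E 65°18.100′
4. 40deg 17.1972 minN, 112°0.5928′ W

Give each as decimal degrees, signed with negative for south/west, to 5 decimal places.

Point 1:
  φ: 18.9′ = 0.315000°; total 5.315000
  S ⇒ negate
  λ: 13.831′ = 0.230517°; total 179.230517
  W ⇒ negate
Point 2:
  Lat: 44.9936′ = 0.749893°; total 74.749893
  S ⇒ negate
  Longitude: 2.056′ = 0.034267°; total 34.034267
  W ⇒ negate
Point 3:
  φ: 29 + 29.699/60 = 29.494983
  S → negative
  λ: 18.1′ = 0.301667°; total 65.301667
  E → positive
Point 4:
  Lat: 40 + 17.1972/60 = 40.286620
  N → positive
  λ: 112 + 0.5928/60 = 112.009880
  W ⇒ negate

1. -5.31500, -179.23052
2. -74.74989, -34.03427
3. -29.49498, 65.30167
4. 40.28662, -112.00988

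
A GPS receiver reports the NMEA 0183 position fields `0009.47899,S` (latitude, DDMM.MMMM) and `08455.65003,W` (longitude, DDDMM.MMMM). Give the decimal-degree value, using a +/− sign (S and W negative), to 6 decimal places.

φ: split at 2 digits → 00° and 9.47899′; 0 + 9.47899/60 = 0.1579832
hemisphere S, so the sign is −
λ: split at 3 digits → 084° and 55.65003′; 84 + 55.65003/60 = 84.9275005
hemisphere W, so the sign is −

-0.157983, -84.927501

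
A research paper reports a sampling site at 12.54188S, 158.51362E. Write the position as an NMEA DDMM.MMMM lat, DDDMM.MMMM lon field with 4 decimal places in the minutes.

Lat: 12° + 0.541880 × 60 = 12° 32.512800′
λ: 158° + 0.513620 × 60 = 158° 30.817200′

1232.5128,S / 15830.8172,E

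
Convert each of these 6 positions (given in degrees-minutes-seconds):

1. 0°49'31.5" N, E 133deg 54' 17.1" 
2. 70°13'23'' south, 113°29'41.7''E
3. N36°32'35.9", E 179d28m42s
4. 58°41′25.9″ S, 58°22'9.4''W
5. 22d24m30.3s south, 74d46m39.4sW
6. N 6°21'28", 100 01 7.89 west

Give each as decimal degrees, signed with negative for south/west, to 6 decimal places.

Point 1:
  Latitude: 0° + 49/60 + 31.5/3600 = 0 + 0.816667 + 0.008750 = 0.8254167
  N ⇒ keep positive
  λ: 54′ + 17.1″ = 54.28500′; 133 + 54.28500/60 = 133.9047500
  E ⇒ keep positive
Point 2:
  Latitude: 70 + 13/60 + 23/3600 = 70.2230556
  S → negative
  Longitude: 113 + 29/60 + 41.7/3600 = 113.4949167
  E → positive
Point 3:
  Latitude: 32′ + 35.9″ = 32.59833′; 36 + 32.59833/60 = 36.5433056
  N → positive
  λ: 179° + 28/60 + 42/3600 = 179 + 0.466667 + 0.011667 = 179.4783333
  E → positive
Point 4:
  Lat: 58 + 41/60 + 25.9/3600 = 58.6905278
  S → negative
  λ: 58 + 22/60 + 9.4/3600 = 58.3692778
  W → negative
Point 5:
  φ: 24′ + 30.3″ = 24.50500′; 22 + 24.50500/60 = 22.4084167
  hemisphere S, so the sign is −
  λ: 74° + 46/60 + 39.4/3600 = 74 + 0.766667 + 0.010944 = 74.7776111
  hemisphere W, so the sign is −
Point 6:
  Latitude: 21′ + 28″ = 21.46667′; 6 + 21.46667/60 = 6.3577778
  N ⇒ keep positive
  Lon: 100° + 1/60 + 7.89/3600 = 100 + 0.016667 + 0.002192 = 100.0188583
  W → negative

1. 0.825417, 133.904750
2. -70.223056, 113.494917
3. 36.543306, 179.478333
4. -58.690528, -58.369278
5. -22.408417, -74.777611
6. 6.357778, -100.018858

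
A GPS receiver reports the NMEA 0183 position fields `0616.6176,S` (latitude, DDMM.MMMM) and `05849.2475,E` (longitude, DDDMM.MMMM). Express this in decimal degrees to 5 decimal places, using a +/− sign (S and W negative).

Lat: split at 2 digits → 06° and 16.6176′; 6 + 16.6176/60 = 6.276960
hemisphere S, so the sign is −
Longitude: split at 3 digits → 058° and 49.2475′; 58 + 49.2475/60 = 58.820792
E → positive

-6.27696, 58.82079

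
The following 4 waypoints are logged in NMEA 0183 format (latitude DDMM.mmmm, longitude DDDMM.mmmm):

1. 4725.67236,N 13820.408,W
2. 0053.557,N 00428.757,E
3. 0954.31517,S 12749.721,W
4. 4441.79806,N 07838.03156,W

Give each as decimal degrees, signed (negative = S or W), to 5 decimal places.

1. 47.42787, -138.34013
2. 0.89262, 4.47928
3. -9.90525, -127.82868
4. 44.69663, -78.63386

Point 1:
  Latitude: split at 2 digits → 47° and 25.67236′; 47 + 25.67236/60 = 47.427873
  N → positive
  Lon: split at 3 digits → 138° and 20.408′; 138 + 20.408/60 = 138.340133
  W → negative
Point 2:
  Lat: split at 2 digits → 00° and 53.557′; 0 + 53.557/60 = 0.892617
  N ⇒ keep positive
  λ: split at 3 digits → 004° and 28.757′; 4 + 28.757/60 = 4.479283
  E ⇒ keep positive
Point 3:
  φ: split at 2 digits → 09° and 54.31517′; 9 + 54.31517/60 = 9.905253
  S → negative
  λ: split at 3 digits → 127° and 49.721′; 127 + 49.721/60 = 127.828683
  hemisphere W, so the sign is −
Point 4:
  Lat: split at 2 digits → 44° and 41.79806′; 44 + 41.79806/60 = 44.696634
  N → positive
  Lon: split at 3 digits → 078° and 38.03156′; 78 + 38.03156/60 = 78.633859
  hemisphere W, so the sign is −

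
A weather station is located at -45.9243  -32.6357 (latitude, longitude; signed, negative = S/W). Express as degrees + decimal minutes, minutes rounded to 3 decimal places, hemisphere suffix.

45° 55.458′ S, 32° 38.142′ W

Latitude is negative → S; |value| = 45.924300
Lat: minutes = (45.924300 − 45) × 60 = 55.45800
Longitude is negative → W; |value| = 32.635700
λ: fractional part 0.635700 → 38.14200 minutes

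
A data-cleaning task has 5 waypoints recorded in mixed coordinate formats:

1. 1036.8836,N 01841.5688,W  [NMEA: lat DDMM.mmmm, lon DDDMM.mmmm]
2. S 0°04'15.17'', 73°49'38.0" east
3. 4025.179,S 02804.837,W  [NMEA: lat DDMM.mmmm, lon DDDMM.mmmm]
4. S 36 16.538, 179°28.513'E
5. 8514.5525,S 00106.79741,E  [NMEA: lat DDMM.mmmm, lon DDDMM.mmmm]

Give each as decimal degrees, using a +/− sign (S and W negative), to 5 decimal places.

Point 1:
  φ: split at 2 digits → 10° and 36.8836′; 10 + 36.8836/60 = 10.614727
  N ⇒ keep positive
  Lon: split at 3 digits → 018° and 41.5688′; 18 + 41.5688/60 = 18.692813
  W ⇒ negate
Point 2:
  Latitude: 0° + 4/60 + 15.17/3600 = 0 + 0.066667 + 0.004214 = 0.070881
  hemisphere S, so the sign is −
  Longitude: 49′ + 38″ = 49.63333′; 73 + 49.63333/60 = 73.827222
  E → positive
Point 3:
  Lat: split at 2 digits → 40° and 25.179′; 40 + 25.179/60 = 40.419650
  S ⇒ negate
  Lon: degrees = first 3 digits = 28, minutes = 4.837; 28 + 4.837/60 = 28.080617
  W → negative
Point 4:
  Lat: 16.538′ = 0.275633°; total 36.275633
  hemisphere S, so the sign is −
  Longitude: 28.513′ = 0.475217°; total 179.475217
  E ⇒ keep positive
Point 5:
  Latitude: degrees = first 2 digits = 85, minutes = 14.5525; 85 + 14.5525/60 = 85.242542
  hemisphere S, so the sign is −
  λ: split at 3 digits → 001° and 6.79741′; 1 + 6.79741/60 = 1.113290
  E → positive

1. 10.61473, -18.69281
2. -0.07088, 73.82722
3. -40.41965, -28.08062
4. -36.27563, 179.47522
5. -85.24254, 1.11329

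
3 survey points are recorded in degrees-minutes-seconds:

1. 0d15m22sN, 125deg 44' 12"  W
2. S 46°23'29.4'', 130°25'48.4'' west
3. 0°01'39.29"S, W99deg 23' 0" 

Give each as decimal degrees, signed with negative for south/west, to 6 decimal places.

Point 1:
  Latitude: 0° + 15/60 + 22/3600 = 0 + 0.250000 + 0.006111 = 0.2561111
  N ⇒ keep positive
  Longitude: 125° + 44/60 + 12/3600 = 125 + 0.733333 + 0.003333 = 125.7366667
  hemisphere W, so the sign is −
Point 2:
  φ: 46 + 23/60 + 29.4/3600 = 46.3915000
  hemisphere S, so the sign is −
  Longitude: 130° + 25/60 + 48.4/3600 = 130 + 0.416667 + 0.013444 = 130.4301111
  W → negative
Point 3:
  φ: 0° + 1/60 + 39.29/3600 = 0 + 0.016667 + 0.010914 = 0.0275806
  hemisphere S, so the sign is −
  Lon: 99 + 23/60 + 0/3600 = 99.3833333
  hemisphere W, so the sign is −

1. 0.256111, -125.736667
2. -46.391500, -130.430111
3. -0.027581, -99.383333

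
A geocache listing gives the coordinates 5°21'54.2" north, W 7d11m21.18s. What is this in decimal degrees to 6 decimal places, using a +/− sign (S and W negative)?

5.365056, -7.189217

φ: 5 + 21/60 + 54.2/3600 = 5.3650556
N ⇒ keep positive
Longitude: 7° + 11/60 + 21.18/3600 = 7 + 0.183333 + 0.005883 = 7.1892167
hemisphere W, so the sign is −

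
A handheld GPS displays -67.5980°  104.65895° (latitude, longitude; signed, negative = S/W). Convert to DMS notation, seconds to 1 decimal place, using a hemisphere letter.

Latitude is negative → S; |value| = 67.598000
Latitude: 0.598000° → 35.88000′; 0.88000 × 60 = 52.800″
Longitude: 0.658950 × 60 = 39.53700′ → 39′, remainder × 60 = 32.220″

67°35′52.8″ S, 104°39′32.2″ E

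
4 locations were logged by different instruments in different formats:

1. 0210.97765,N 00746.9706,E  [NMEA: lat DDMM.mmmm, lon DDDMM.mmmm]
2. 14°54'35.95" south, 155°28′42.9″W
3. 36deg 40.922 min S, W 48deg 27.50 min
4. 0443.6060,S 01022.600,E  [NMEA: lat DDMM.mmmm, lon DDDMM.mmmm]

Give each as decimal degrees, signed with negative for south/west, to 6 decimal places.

1. 2.182961, 7.782843
2. -14.909986, -155.478583
3. -36.682033, -48.458333
4. -4.726767, 10.376667

Point 1:
  Lat: split at 2 digits → 02° and 10.97765′; 2 + 10.97765/60 = 2.1829608
  N → positive
  λ: degrees = first 3 digits = 7, minutes = 46.9706; 7 + 46.9706/60 = 7.7828433
  E → positive
Point 2:
  Lat: 14 + 54/60 + 35.95/3600 = 14.9099861
  S → negative
  λ: 155 + 28/60 + 42.9/3600 = 155.4785833
  W → negative
Point 3:
  Lat: 36 + 40.922/60 = 36.6820333
  hemisphere S, so the sign is −
  Longitude: 27.5′ = 0.458333°; total 48.4583333
  hemisphere W, so the sign is −
Point 4:
  Latitude: degrees = first 2 digits = 4, minutes = 43.606; 4 + 43.606/60 = 4.7267667
  hemisphere S, so the sign is −
  Longitude: degrees = first 3 digits = 10, minutes = 22.6; 10 + 22.6/60 = 10.3766667
  E → positive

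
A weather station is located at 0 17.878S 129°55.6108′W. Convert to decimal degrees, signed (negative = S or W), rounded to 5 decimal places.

Lat: 0 + 17.878/60 = 0.297967
S → negative
Longitude: 55.6108′ = 0.926847°; total 129.926847
hemisphere W, so the sign is −

-0.29797, -129.92685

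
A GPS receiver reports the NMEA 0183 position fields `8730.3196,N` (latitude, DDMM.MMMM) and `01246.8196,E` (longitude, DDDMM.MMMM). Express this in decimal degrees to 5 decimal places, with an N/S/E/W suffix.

87.50533° N, 12.78033° E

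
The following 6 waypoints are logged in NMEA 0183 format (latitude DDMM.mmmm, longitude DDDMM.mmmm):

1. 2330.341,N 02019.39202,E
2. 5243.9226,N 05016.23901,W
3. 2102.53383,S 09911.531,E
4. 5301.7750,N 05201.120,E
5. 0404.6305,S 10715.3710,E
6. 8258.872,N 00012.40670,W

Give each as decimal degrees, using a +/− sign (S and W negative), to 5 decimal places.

Point 1:
  Latitude: split at 2 digits → 23° and 30.341′; 23 + 30.341/60 = 23.505683
  N ⇒ keep positive
  Longitude: split at 3 digits → 020° and 19.39202′; 20 + 19.39202/60 = 20.323200
  E → positive
Point 2:
  φ: split at 2 digits → 52° and 43.9226′; 52 + 43.9226/60 = 52.732043
  N ⇒ keep positive
  Longitude: split at 3 digits → 050° and 16.23901′; 50 + 16.23901/60 = 50.270650
  hemisphere W, so the sign is −
Point 3:
  φ: split at 2 digits → 21° and 2.53383′; 21 + 2.53383/60 = 21.042231
  S → negative
  Longitude: degrees = first 3 digits = 99, minutes = 11.531; 99 + 11.531/60 = 99.192183
  E ⇒ keep positive
Point 4:
  φ: split at 2 digits → 53° and 1.775′; 53 + 1.775/60 = 53.029583
  N → positive
  Lon: split at 3 digits → 052° and 1.12′; 52 + 1.12/60 = 52.018667
  E ⇒ keep positive
Point 5:
  Lat: degrees = first 2 digits = 4, minutes = 4.6305; 4 + 4.6305/60 = 4.077175
  hemisphere S, so the sign is −
  λ: degrees = first 3 digits = 107, minutes = 15.371; 107 + 15.371/60 = 107.256183
  E ⇒ keep positive
Point 6:
  φ: split at 2 digits → 82° and 58.872′; 82 + 58.872/60 = 82.981200
  N → positive
  Longitude: degrees = first 3 digits = 0, minutes = 12.4067; 0 + 12.4067/60 = 0.206778
  W → negative

1. 23.50568, 20.32320
2. 52.73204, -50.27065
3. -21.04223, 99.19218
4. 53.02958, 52.01867
5. -4.07718, 107.25618
6. 82.98120, -0.20678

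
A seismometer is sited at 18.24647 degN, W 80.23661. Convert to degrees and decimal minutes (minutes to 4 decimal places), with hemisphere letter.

Latitude: 18° + 0.246470 × 60 = 18° 14.788200′
Longitude: 80° + 0.236610 × 60 = 80° 14.196600′

18° 14.7882′ N, 80° 14.1966′ W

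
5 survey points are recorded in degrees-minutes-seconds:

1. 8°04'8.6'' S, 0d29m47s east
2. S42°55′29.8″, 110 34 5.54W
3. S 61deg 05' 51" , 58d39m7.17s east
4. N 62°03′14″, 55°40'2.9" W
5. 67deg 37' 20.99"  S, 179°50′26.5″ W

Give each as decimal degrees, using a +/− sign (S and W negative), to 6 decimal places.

1. -8.069056, 0.496389
2. -42.924944, -110.568206
3. -61.097500, 58.651992
4. 62.053889, -55.667472
5. -67.622497, -179.840694

Point 1:
  Lat: 8° + 4/60 + 8.6/3600 = 8 + 0.066667 + 0.002389 = 8.0690556
  S → negative
  Lon: 0° + 29/60 + 47/3600 = 0 + 0.483333 + 0.013056 = 0.4963889
  E ⇒ keep positive
Point 2:
  Lat: 42 + 55/60 + 29.8/3600 = 42.9249444
  S → negative
  Lon: 110 + 34/60 + 5.54/3600 = 110.5682056
  hemisphere W, so the sign is −
Point 3:
  Lat: 5′ + 51″ = 5.85000′; 61 + 5.85000/60 = 61.0975000
  hemisphere S, so the sign is −
  Lon: 58 + 39/60 + 7.17/3600 = 58.6519917
  E → positive
Point 4:
  Lat: 3′ + 14″ = 3.23333′; 62 + 3.23333/60 = 62.0538889
  N → positive
  Longitude: 55 + 40/60 + 2.9/3600 = 55.6674722
  hemisphere W, so the sign is −
Point 5:
  Lat: 37′ + 20.99″ = 37.34983′; 67 + 37.34983/60 = 67.6224972
  S → negative
  λ: 179° + 50/60 + 26.5/3600 = 179 + 0.833333 + 0.007361 = 179.8406944
  W ⇒ negate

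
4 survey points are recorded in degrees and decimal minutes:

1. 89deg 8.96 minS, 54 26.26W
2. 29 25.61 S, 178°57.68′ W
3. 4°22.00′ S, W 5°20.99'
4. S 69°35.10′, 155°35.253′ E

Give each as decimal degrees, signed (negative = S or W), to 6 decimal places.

Point 1:
  Latitude: 89 + 8.96/60 = 89.1493333
  S → negative
  Lon: 54 + 26.26/60 = 54.4376667
  W → negative
Point 2:
  φ: 25.61′ = 0.426833°; total 29.4268333
  S → negative
  Longitude: 178 + 57.68/60 = 178.9613333
  hemisphere W, so the sign is −
Point 3:
  Latitude: 4 + 22/60 = 4.3666667
  S ⇒ negate
  Longitude: 5 + 20.99/60 = 5.3498333
  W → negative
Point 4:
  φ: 35.1′ = 0.585000°; total 69.5850000
  S ⇒ negate
  Lon: 155 + 35.253/60 = 155.5875500
  E ⇒ keep positive

1. -89.149333, -54.437667
2. -29.426833, -178.961333
3. -4.366667, -5.349833
4. -69.585000, 155.587550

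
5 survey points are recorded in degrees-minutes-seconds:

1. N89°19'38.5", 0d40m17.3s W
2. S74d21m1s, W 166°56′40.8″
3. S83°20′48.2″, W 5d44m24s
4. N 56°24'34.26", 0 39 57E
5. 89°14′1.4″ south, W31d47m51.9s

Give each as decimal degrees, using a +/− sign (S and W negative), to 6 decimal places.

1. 89.327361, -0.671472
2. -74.350278, -166.944667
3. -83.346722, -5.740000
4. 56.409517, 0.665833
5. -89.233722, -31.797750

Point 1:
  Latitude: 19′ + 38.5″ = 19.64167′; 89 + 19.64167/60 = 89.3273611
  N ⇒ keep positive
  λ: 40′ + 17.3″ = 40.28833′; 0 + 40.28833/60 = 0.6714722
  W → negative
Point 2:
  Latitude: 74° + 21/60 + 1/3600 = 74 + 0.350000 + 0.000278 = 74.3502778
  hemisphere S, so the sign is −
  λ: 166° + 56/60 + 40.8/3600 = 166 + 0.933333 + 0.011333 = 166.9446667
  hemisphere W, so the sign is −
Point 3:
  φ: 83 + 20/60 + 48.2/3600 = 83.3467222
  hemisphere S, so the sign is −
  λ: 44′ + 24″ = 44.40000′; 5 + 44.40000/60 = 5.7400000
  W ⇒ negate
Point 4:
  φ: 24′ + 34.26″ = 24.57100′; 56 + 24.57100/60 = 56.4095167
  N → positive
  Longitude: 0 + 39/60 + 57/3600 = 0.6658333
  E ⇒ keep positive
Point 5:
  Latitude: 14′ + 1.4″ = 14.02333′; 89 + 14.02333/60 = 89.2337222
  S ⇒ negate
  Lon: 47′ + 51.9″ = 47.86500′; 31 + 47.86500/60 = 31.7977500
  hemisphere W, so the sign is −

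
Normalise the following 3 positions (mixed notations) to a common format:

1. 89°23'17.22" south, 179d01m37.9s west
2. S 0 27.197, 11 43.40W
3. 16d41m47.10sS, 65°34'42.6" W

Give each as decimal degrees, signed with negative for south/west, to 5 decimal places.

1. -89.38812, -179.02719
2. -0.45328, -11.72333
3. -16.69642, -65.57850

Point 1:
  Latitude: 23′ + 17.22″ = 23.28700′; 89 + 23.28700/60 = 89.388117
  S → negative
  Lon: 1′ + 37.9″ = 1.63167′; 179 + 1.63167/60 = 179.027194
  W ⇒ negate
Point 2:
  Lat: 0 + 27.197/60 = 0.453283
  S → negative
  Longitude: 43.4′ = 0.723333°; total 11.723333
  hemisphere W, so the sign is −
Point 3:
  Lat: 41′ + 47.1″ = 41.78500′; 16 + 41.78500/60 = 16.696417
  S → negative
  Longitude: 65 + 34/60 + 42.6/3600 = 65.578500
  W ⇒ negate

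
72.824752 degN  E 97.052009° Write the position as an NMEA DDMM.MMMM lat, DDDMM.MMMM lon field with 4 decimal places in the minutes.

7249.4851,N / 09703.1205,E

φ: fractional part 0.824752 → 49.485120 minutes
Longitude: fractional part 0.052009 → 3.120540 minutes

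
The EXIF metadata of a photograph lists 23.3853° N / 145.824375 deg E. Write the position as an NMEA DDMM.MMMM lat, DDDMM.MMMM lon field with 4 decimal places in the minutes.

2323.1180,N / 14549.4625,E

Latitude: minutes = (23.385300 − 23) × 60 = 23.118000
Lon: minutes = (145.824375 − 145) × 60 = 49.462500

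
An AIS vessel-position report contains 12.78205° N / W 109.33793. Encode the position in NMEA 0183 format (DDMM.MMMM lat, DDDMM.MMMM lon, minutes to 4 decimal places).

Lat: minutes = (12.782050 − 12) × 60 = 46.923000
Longitude: fractional part 0.337930 → 20.275800 minutes

1246.9230,N / 10920.2758,W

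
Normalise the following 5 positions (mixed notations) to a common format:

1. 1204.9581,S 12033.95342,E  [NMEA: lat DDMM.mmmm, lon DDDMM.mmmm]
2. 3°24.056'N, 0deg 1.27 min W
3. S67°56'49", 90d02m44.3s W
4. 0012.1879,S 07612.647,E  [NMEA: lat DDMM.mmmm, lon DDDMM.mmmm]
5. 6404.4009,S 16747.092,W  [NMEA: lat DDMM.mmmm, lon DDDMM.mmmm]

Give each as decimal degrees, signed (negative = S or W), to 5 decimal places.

1. -12.08264, 120.56589
2. 3.40093, -0.02117
3. -67.94694, -90.04564
4. -0.20313, 76.21078
5. -64.07335, -167.78487

Point 1:
  Lat: split at 2 digits → 12° and 4.9581′; 12 + 4.9581/60 = 12.082635
  S ⇒ negate
  Longitude: split at 3 digits → 120° and 33.95342′; 120 + 33.95342/60 = 120.565890
  E ⇒ keep positive
Point 2:
  Latitude: 3 + 24.056/60 = 3.400933
  N → positive
  Longitude: 0 + 1.27/60 = 0.021167
  hemisphere W, so the sign is −
Point 3:
  Latitude: 67° + 56/60 + 49/3600 = 67 + 0.933333 + 0.013611 = 67.946944
  hemisphere S, so the sign is −
  λ: 90° + 2/60 + 44.3/3600 = 90 + 0.033333 + 0.012306 = 90.045639
  W ⇒ negate
Point 4:
  Lat: split at 2 digits → 00° and 12.1879′; 0 + 12.1879/60 = 0.203132
  S ⇒ negate
  Lon: degrees = first 3 digits = 76, minutes = 12.647; 76 + 12.647/60 = 76.210783
  E → positive
Point 5:
  φ: split at 2 digits → 64° and 4.4009′; 64 + 4.4009/60 = 64.073348
  hemisphere S, so the sign is −
  λ: split at 3 digits → 167° and 47.092′; 167 + 47.092/60 = 167.784867
  hemisphere W, so the sign is −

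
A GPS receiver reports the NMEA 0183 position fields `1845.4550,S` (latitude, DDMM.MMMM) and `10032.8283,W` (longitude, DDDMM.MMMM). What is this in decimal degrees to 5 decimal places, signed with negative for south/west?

-18.75758, -100.54714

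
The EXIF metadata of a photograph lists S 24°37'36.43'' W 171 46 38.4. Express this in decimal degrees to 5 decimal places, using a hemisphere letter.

φ: 37′ + 36.43″ = 37.60717′; 24 + 37.60717/60 = 24.626786
λ: 46′ + 38.4″ = 46.64000′; 171 + 46.64000/60 = 171.777333

24.62679° S, 171.77733° W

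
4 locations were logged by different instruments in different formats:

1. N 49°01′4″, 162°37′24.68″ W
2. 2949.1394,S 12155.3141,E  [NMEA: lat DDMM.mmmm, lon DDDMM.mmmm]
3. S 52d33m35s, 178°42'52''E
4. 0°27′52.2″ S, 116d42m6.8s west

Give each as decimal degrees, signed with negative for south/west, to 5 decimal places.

Point 1:
  Latitude: 1′ + 4″ = 1.06667′; 49 + 1.06667/60 = 49.017778
  N ⇒ keep positive
  λ: 162° + 37/60 + 24.68/3600 = 162 + 0.616667 + 0.006856 = 162.623522
  W → negative
Point 2:
  Lat: split at 2 digits → 29° and 49.1394′; 29 + 49.1394/60 = 29.818990
  S → negative
  Longitude: degrees = first 3 digits = 121, minutes = 55.3141; 121 + 55.3141/60 = 121.921902
  E ⇒ keep positive
Point 3:
  φ: 33′ + 35″ = 33.58333′; 52 + 33.58333/60 = 52.559722
  S ⇒ negate
  Lon: 42′ + 52″ = 42.86667′; 178 + 42.86667/60 = 178.714444
  E ⇒ keep positive
Point 4:
  Lat: 0 + 27/60 + 52.2/3600 = 0.464500
  S → negative
  Longitude: 116 + 42/60 + 6.8/3600 = 116.701889
  hemisphere W, so the sign is −

1. 49.01778, -162.62352
2. -29.81899, 121.92190
3. -52.55972, 178.71444
4. -0.46450, -116.70189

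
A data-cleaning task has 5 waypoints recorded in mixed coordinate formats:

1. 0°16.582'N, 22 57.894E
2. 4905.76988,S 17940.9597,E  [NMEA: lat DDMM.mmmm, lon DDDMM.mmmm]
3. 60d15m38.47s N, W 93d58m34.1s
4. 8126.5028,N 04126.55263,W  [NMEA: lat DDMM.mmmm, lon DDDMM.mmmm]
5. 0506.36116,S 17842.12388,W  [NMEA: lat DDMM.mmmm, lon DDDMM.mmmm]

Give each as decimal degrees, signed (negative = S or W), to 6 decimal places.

1. 0.276367, 22.964900
2. -49.096165, 179.682662
3. 60.260686, -93.976139
4. 81.441713, -41.442544
5. -5.106019, -178.702065

Point 1:
  φ: 16.582′ = 0.276367°; total 0.2763667
  N → positive
  Lon: 57.894′ = 0.964900°; total 22.9649000
  E ⇒ keep positive
Point 2:
  Latitude: degrees = first 2 digits = 49, minutes = 5.76988; 49 + 5.76988/60 = 49.0961647
  S → negative
  Lon: split at 3 digits → 179° and 40.9597′; 179 + 40.9597/60 = 179.6826617
  E → positive
Point 3:
  Lat: 60° + 15/60 + 38.47/3600 = 60 + 0.250000 + 0.010686 = 60.2606861
  N → positive
  λ: 93° + 58/60 + 34.1/3600 = 93 + 0.966667 + 0.009472 = 93.9761389
  W → negative
Point 4:
  Lat: degrees = first 2 digits = 81, minutes = 26.5028; 81 + 26.5028/60 = 81.4417133
  N ⇒ keep positive
  λ: degrees = first 3 digits = 41, minutes = 26.55263; 41 + 26.55263/60 = 41.4425438
  hemisphere W, so the sign is −
Point 5:
  φ: split at 2 digits → 05° and 6.36116′; 5 + 6.36116/60 = 5.1060193
  S → negative
  Longitude: split at 3 digits → 178° and 42.12388′; 178 + 42.12388/60 = 178.7020647
  W → negative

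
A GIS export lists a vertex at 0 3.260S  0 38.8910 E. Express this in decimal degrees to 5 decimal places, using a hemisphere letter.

Latitude: 3.26′ = 0.054333°; total 0.054333
λ: 38.891′ = 0.648183°; total 0.648183

0.05433° S, 0.64818° E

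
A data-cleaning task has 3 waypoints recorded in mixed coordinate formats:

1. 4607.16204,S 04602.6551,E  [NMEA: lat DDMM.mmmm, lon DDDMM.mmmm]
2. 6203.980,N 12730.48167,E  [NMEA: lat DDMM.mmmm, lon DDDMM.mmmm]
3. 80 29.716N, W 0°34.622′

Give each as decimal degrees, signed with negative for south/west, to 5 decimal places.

1. -46.11937, 46.04425
2. 62.06633, 127.50803
3. 80.49527, -0.57703

Point 1:
  φ: degrees = first 2 digits = 46, minutes = 7.16204; 46 + 7.16204/60 = 46.119367
  S → negative
  λ: degrees = first 3 digits = 46, minutes = 2.6551; 46 + 2.6551/60 = 46.044252
  E → positive
Point 2:
  φ: split at 2 digits → 62° and 3.98′; 62 + 3.98/60 = 62.066333
  N ⇒ keep positive
  Longitude: split at 3 digits → 127° and 30.48167′; 127 + 30.48167/60 = 127.508028
  E → positive
Point 3:
  φ: 29.716′ = 0.495267°; total 80.495267
  N → positive
  Longitude: 34.622′ = 0.577033°; total 0.577033
  hemisphere W, so the sign is −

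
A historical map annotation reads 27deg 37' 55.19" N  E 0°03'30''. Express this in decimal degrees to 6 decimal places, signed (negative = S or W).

27.631997, 0.058333

Lat: 27 + 37/60 + 55.19/3600 = 27.6319972
N → positive
λ: 3′ + 30″ = 3.50000′; 0 + 3.50000/60 = 0.0583333
E ⇒ keep positive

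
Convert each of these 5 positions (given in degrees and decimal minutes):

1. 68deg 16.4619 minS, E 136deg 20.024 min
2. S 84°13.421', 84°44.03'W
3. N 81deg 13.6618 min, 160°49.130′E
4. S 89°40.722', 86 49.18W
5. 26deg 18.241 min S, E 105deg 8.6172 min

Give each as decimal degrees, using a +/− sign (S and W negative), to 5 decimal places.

1. -68.27437, 136.33373
2. -84.22368, -84.73383
3. 81.22770, 160.81883
4. -89.67870, -86.81967
5. -26.30402, 105.14362

Point 1:
  Latitude: 16.4619′ = 0.274365°; total 68.274365
  S ⇒ negate
  Lon: 136 + 20.024/60 = 136.333733
  E → positive
Point 2:
  Latitude: 84 + 13.421/60 = 84.223683
  hemisphere S, so the sign is −
  Lon: 44.03′ = 0.733833°; total 84.733833
  W → negative
Point 3:
  Latitude: 81 + 13.6618/60 = 81.227697
  N ⇒ keep positive
  λ: 160 + 49.13/60 = 160.818833
  E ⇒ keep positive
Point 4:
  φ: 40.722′ = 0.678700°; total 89.678700
  S ⇒ negate
  Lon: 49.18′ = 0.819667°; total 86.819667
  W → negative
Point 5:
  Latitude: 18.241′ = 0.304017°; total 26.304017
  S ⇒ negate
  λ: 105 + 8.6172/60 = 105.143620
  E ⇒ keep positive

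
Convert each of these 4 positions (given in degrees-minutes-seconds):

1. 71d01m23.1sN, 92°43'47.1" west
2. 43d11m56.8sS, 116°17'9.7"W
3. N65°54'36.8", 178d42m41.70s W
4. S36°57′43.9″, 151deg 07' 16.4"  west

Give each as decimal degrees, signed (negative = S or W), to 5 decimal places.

Point 1:
  Lat: 71° + 1/60 + 23.1/3600 = 71 + 0.016667 + 0.006417 = 71.023083
  N ⇒ keep positive
  Longitude: 92° + 43/60 + 47.1/3600 = 92 + 0.716667 + 0.013083 = 92.729750
  W ⇒ negate
Point 2:
  φ: 11′ + 56.8″ = 11.94667′; 43 + 11.94667/60 = 43.199111
  S → negative
  Lon: 116 + 17/60 + 9.7/3600 = 116.286028
  hemisphere W, so the sign is −
Point 3:
  Lat: 65 + 54/60 + 36.8/3600 = 65.910222
  N → positive
  λ: 178 + 42/60 + 41.7/3600 = 178.711583
  W ⇒ negate
Point 4:
  φ: 36° + 57/60 + 43.9/3600 = 36 + 0.950000 + 0.012194 = 36.962194
  S → negative
  Lon: 151° + 7/60 + 16.4/3600 = 151 + 0.116667 + 0.004556 = 151.121222
  W ⇒ negate

1. 71.02308, -92.72975
2. -43.19911, -116.28603
3. 65.91022, -178.71158
4. -36.96219, -151.12122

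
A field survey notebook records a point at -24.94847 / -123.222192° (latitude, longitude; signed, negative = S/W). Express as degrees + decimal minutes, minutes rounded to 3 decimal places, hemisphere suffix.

Latitude is negative → S; |value| = 24.948470
Lat: 24° + 0.948470 × 60 = 24° 56.90820′
Longitude is negative → W; |value| = 123.222192
Longitude: minutes = (123.222192 − 123) × 60 = 13.33152

24° 56.908′ S, 123° 13.332′ W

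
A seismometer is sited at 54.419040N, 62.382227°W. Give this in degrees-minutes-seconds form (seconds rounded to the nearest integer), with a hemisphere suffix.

54°25′9″ N, 62°22′56″ W

Latitude: 0.419040 × 60 = 25.14240′ → 25′, remainder × 60 = 8.54″
Lon: 0.382227° → 22.93362′; 0.93362 × 60 = 56.02″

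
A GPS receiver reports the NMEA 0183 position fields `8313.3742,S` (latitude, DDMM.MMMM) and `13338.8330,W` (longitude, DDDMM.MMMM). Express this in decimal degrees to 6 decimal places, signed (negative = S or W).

Latitude: degrees = first 2 digits = 83, minutes = 13.3742; 83 + 13.3742/60 = 83.2229033
S ⇒ negate
λ: split at 3 digits → 133° and 38.833′; 133 + 38.833/60 = 133.6472167
hemisphere W, so the sign is −

-83.222903, -133.647217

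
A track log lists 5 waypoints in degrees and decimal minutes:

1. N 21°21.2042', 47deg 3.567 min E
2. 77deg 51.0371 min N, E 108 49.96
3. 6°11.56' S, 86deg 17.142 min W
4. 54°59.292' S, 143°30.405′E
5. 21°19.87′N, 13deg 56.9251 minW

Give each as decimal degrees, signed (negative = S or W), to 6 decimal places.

1. 21.353403, 47.059450
2. 77.850618, 108.832667
3. -6.192667, -86.285700
4. -54.988200, 143.506750
5. 21.331167, -13.948752

Point 1:
  Latitude: 21.2042′ = 0.353403°; total 21.3534033
  N → positive
  λ: 3.567′ = 0.059450°; total 47.0594500
  E ⇒ keep positive
Point 2:
  Lat: 51.0371′ = 0.850618°; total 77.8506183
  N → positive
  Lon: 49.96′ = 0.832667°; total 108.8326667
  E ⇒ keep positive
Point 3:
  Lat: 6 + 11.56/60 = 6.1926667
  S → negative
  λ: 17.142′ = 0.285700°; total 86.2857000
  hemisphere W, so the sign is −
Point 4:
  Lat: 54 + 59.292/60 = 54.9882000
  S ⇒ negate
  Longitude: 30.405′ = 0.506750°; total 143.5067500
  E → positive
Point 5:
  Lat: 21 + 19.87/60 = 21.3311667
  N ⇒ keep positive
  Longitude: 56.9251′ = 0.948752°; total 13.9487517
  hemisphere W, so the sign is −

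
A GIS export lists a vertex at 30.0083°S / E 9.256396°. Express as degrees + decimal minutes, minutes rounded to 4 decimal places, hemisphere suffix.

30° 0.4980′ S, 9° 15.3838′ E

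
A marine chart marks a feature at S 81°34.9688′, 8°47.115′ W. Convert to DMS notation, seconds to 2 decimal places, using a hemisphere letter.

81°34′58.13″ S, 8°47′6.90″ W

Lat: 34.96880′ → 34′ and 0.96880 × 60 = 58.1280″
Longitude: fractional minutes 0.11500 × 60 = 6.9000″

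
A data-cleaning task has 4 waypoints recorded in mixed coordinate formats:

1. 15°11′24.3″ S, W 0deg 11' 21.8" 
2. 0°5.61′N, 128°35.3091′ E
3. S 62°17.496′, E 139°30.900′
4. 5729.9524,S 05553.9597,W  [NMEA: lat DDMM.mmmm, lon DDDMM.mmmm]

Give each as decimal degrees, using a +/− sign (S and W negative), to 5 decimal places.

1. -15.19008, -0.18939
2. 0.09350, 128.58849
3. -62.29160, 139.51500
4. -57.49921, -55.89933

Point 1:
  Latitude: 15° + 11/60 + 24.3/3600 = 15 + 0.183333 + 0.006750 = 15.190083
  hemisphere S, so the sign is −
  Lon: 0 + 11/60 + 21.8/3600 = 0.189389
  W ⇒ negate
Point 2:
  Lat: 0 + 5.61/60 = 0.093500
  N ⇒ keep positive
  λ: 128 + 35.3091/60 = 128.588485
  E ⇒ keep positive
Point 3:
  φ: 17.496′ = 0.291600°; total 62.291600
  hemisphere S, so the sign is −
  Lon: 139 + 30.9/60 = 139.515000
  E → positive
Point 4:
  Latitude: degrees = first 2 digits = 57, minutes = 29.9524; 57 + 29.9524/60 = 57.499207
  S ⇒ negate
  λ: split at 3 digits → 055° and 53.9597′; 55 + 53.9597/60 = 55.899328
  W → negative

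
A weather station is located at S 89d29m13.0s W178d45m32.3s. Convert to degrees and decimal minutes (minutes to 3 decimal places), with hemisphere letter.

89° 29.217′ S, 178° 45.538′ W

Latitude: 29 + 13/60 = 29.21667′
Lon: 45 + 32.3/60 = 45.53833′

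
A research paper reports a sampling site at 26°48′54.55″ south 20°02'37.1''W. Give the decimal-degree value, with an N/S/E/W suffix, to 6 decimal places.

26.815153° S, 20.043639° W

φ: 26 + 48/60 + 54.55/3600 = 26.8151528
Lon: 20° + 2/60 + 37.1/3600 = 20 + 0.033333 + 0.010306 = 20.0436389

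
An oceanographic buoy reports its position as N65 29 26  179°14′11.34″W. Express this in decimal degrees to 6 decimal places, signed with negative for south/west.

65.490556, -179.236483

φ: 65 + 29/60 + 26/3600 = 65.4905556
N → positive
Longitude: 179° + 14/60 + 11.34/3600 = 179 + 0.233333 + 0.003150 = 179.2364833
hemisphere W, so the sign is −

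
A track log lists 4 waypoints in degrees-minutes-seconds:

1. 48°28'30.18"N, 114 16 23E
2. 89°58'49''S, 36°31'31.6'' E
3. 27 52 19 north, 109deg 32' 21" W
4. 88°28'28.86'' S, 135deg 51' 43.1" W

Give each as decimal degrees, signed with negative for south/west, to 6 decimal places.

1. 48.475050, 114.273056
2. -89.980278, 36.525444
3. 27.871944, -109.539167
4. -88.474683, -135.861972

Point 1:
  Lat: 48 + 28/60 + 30.18/3600 = 48.4750500
  N → positive
  λ: 114 + 16/60 + 23/3600 = 114.2730556
  E ⇒ keep positive
Point 2:
  Latitude: 89° + 58/60 + 49/3600 = 89 + 0.966667 + 0.013611 = 89.9802778
  S ⇒ negate
  Lon: 36° + 31/60 + 31.6/3600 = 36 + 0.516667 + 0.008778 = 36.5254444
  E → positive
Point 3:
  Latitude: 27 + 52/60 + 19/3600 = 27.8719444
  N → positive
  Lon: 32′ + 21″ = 32.35000′; 109 + 32.35000/60 = 109.5391667
  hemisphere W, so the sign is −
Point 4:
  φ: 28′ + 28.86″ = 28.48100′; 88 + 28.48100/60 = 88.4746833
  hemisphere S, so the sign is −
  Longitude: 135 + 51/60 + 43.1/3600 = 135.8619722
  hemisphere W, so the sign is −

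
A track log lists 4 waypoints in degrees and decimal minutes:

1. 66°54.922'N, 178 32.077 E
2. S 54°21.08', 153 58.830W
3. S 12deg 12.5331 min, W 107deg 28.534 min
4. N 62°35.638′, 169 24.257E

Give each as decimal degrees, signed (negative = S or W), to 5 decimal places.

1. 66.91537, 178.53462
2. -54.35133, -153.98050
3. -12.20889, -107.47557
4. 62.59397, 169.40428

Point 1:
  φ: 66 + 54.922/60 = 66.915367
  N ⇒ keep positive
  Lon: 32.077′ = 0.534617°; total 178.534617
  E → positive
Point 2:
  φ: 21.08′ = 0.351333°; total 54.351333
  S → negative
  λ: 153 + 58.83/60 = 153.980500
  W ⇒ negate
Point 3:
  Lat: 12.5331′ = 0.208885°; total 12.208885
  hemisphere S, so the sign is −
  Lon: 107 + 28.534/60 = 107.475567
  W → negative
Point 4:
  φ: 62 + 35.638/60 = 62.593967
  N ⇒ keep positive
  λ: 24.257′ = 0.404283°; total 169.404283
  E ⇒ keep positive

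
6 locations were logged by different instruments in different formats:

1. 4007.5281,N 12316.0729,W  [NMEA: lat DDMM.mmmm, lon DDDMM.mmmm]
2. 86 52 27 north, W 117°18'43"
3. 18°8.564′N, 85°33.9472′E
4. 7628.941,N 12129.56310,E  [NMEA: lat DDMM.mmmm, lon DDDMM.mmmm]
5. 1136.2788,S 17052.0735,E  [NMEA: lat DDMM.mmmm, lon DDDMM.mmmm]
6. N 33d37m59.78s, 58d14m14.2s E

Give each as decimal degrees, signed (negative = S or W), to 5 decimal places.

Point 1:
  φ: degrees = first 2 digits = 40, minutes = 7.5281; 40 + 7.5281/60 = 40.125468
  N → positive
  Longitude: degrees = first 3 digits = 123, minutes = 16.0729; 123 + 16.0729/60 = 123.267882
  W ⇒ negate
Point 2:
  Latitude: 86° + 52/60 + 27/3600 = 86 + 0.866667 + 0.007500 = 86.874167
  N → positive
  Longitude: 18′ + 43″ = 18.71667′; 117 + 18.71667/60 = 117.311944
  W → negative
Point 3:
  Lat: 18 + 8.564/60 = 18.142733
  N ⇒ keep positive
  Lon: 33.9472′ = 0.565787°; total 85.565787
  E ⇒ keep positive
Point 4:
  φ: degrees = first 2 digits = 76, minutes = 28.941; 76 + 28.941/60 = 76.482350
  N ⇒ keep positive
  λ: split at 3 digits → 121° and 29.5631′; 121 + 29.5631/60 = 121.492718
  E ⇒ keep positive
Point 5:
  φ: degrees = first 2 digits = 11, minutes = 36.2788; 11 + 36.2788/60 = 11.604647
  S ⇒ negate
  Longitude: degrees = first 3 digits = 170, minutes = 52.0735; 170 + 52.0735/60 = 170.867892
  E → positive
Point 6:
  φ: 37′ + 59.78″ = 37.99633′; 33 + 37.99633/60 = 33.633272
  N → positive
  Lon: 58 + 14/60 + 14.2/3600 = 58.237278
  E ⇒ keep positive

1. 40.12547, -123.26788
2. 86.87417, -117.31194
3. 18.14273, 85.56579
4. 76.48235, 121.49272
5. -11.60465, 170.86789
6. 33.63327, 58.23728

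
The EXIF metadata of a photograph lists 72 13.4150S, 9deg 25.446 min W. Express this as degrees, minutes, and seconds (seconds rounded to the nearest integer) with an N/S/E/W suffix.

72°13′25″ S, 9°25′27″ W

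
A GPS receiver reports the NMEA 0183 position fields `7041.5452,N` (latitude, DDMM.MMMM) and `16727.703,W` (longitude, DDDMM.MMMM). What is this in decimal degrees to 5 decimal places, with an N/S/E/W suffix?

Lat: split at 2 digits → 70° and 41.5452′; 70 + 41.5452/60 = 70.692420
Lon: degrees = first 3 digits = 167, minutes = 27.703; 167 + 27.703/60 = 167.461717

70.69242° N, 167.46172° W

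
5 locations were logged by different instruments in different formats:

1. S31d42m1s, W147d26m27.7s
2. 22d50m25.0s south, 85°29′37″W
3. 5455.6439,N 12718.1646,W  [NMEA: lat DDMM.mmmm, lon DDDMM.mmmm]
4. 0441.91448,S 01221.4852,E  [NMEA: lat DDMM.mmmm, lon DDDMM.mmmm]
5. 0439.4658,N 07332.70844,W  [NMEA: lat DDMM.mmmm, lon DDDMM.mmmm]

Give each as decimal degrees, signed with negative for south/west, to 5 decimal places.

Point 1:
  φ: 31 + 42/60 + 1/3600 = 31.700278
  hemisphere S, so the sign is −
  λ: 147° + 26/60 + 27.7/3600 = 147 + 0.433333 + 0.007694 = 147.441028
  hemisphere W, so the sign is −
Point 2:
  Latitude: 22° + 50/60 + 25/3600 = 22 + 0.833333 + 0.006944 = 22.840278
  S ⇒ negate
  Longitude: 85° + 29/60 + 37/3600 = 85 + 0.483333 + 0.010278 = 85.493611
  W → negative
Point 3:
  Lat: split at 2 digits → 54° and 55.6439′; 54 + 55.6439/60 = 54.927398
  N ⇒ keep positive
  λ: degrees = first 3 digits = 127, minutes = 18.1646; 127 + 18.1646/60 = 127.302743
  W ⇒ negate
Point 4:
  Latitude: degrees = first 2 digits = 4, minutes = 41.91448; 4 + 41.91448/60 = 4.698575
  S ⇒ negate
  λ: degrees = first 3 digits = 12, minutes = 21.4852; 12 + 21.4852/60 = 12.358087
  E ⇒ keep positive
Point 5:
  Lat: degrees = first 2 digits = 4, minutes = 39.4658; 4 + 39.4658/60 = 4.657763
  N → positive
  Longitude: split at 3 digits → 073° and 32.70844′; 73 + 32.70844/60 = 73.545141
  W ⇒ negate

1. -31.70028, -147.44103
2. -22.84028, -85.49361
3. 54.92740, -127.30274
4. -4.69857, 12.35809
5. 4.65776, -73.54514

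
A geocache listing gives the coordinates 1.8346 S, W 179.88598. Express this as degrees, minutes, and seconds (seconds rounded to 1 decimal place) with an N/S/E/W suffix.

1°50′4.6″ S, 179°53′9.5″ W

φ: 0.834600° → 50.07600′; 0.07600 × 60 = 4.560″
Longitude: 0.885980 × 60 = 53.15880′ → 53′, remainder × 60 = 9.528″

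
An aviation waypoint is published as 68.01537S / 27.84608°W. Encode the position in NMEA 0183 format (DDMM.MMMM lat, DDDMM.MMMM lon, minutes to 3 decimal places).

6800.922,S / 02750.765,W

Latitude: 68° + 0.015370 × 60 = 68° 0.92220′
Longitude: fractional part 0.846080 → 50.76480 minutes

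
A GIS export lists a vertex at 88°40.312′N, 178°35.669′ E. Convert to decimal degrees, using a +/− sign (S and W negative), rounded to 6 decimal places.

Lat: 88 + 40.312/60 = 88.6718667
N → positive
Lon: 178 + 35.669/60 = 178.5944833
E ⇒ keep positive

88.671867, 178.594483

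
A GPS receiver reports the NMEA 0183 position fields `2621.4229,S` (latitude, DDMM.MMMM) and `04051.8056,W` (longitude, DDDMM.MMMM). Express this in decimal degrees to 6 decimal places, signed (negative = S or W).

-26.357048, -40.863427

Lat: degrees = first 2 digits = 26, minutes = 21.4229; 26 + 21.4229/60 = 26.3570483
hemisphere S, so the sign is −
Longitude: split at 3 digits → 040° and 51.8056′; 40 + 51.8056/60 = 40.8634267
hemisphere W, so the sign is −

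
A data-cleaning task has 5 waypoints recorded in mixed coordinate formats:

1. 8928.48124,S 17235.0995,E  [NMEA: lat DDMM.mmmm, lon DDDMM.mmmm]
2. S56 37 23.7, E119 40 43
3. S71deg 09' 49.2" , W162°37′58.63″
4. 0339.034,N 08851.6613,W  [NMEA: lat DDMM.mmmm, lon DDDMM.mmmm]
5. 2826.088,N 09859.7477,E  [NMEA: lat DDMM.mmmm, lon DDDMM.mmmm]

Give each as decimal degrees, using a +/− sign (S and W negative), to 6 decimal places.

1. -89.474687, 172.584992
2. -56.623250, 119.678611
3. -71.163667, -162.632953
4. 3.650567, -88.861022
5. 28.434800, 98.995795

Point 1:
  φ: degrees = first 2 digits = 89, minutes = 28.48124; 89 + 28.48124/60 = 89.4746873
  S ⇒ negate
  Longitude: split at 3 digits → 172° and 35.0995′; 172 + 35.0995/60 = 172.5849917
  E ⇒ keep positive
Point 2:
  φ: 56° + 37/60 + 23.7/3600 = 56 + 0.616667 + 0.006583 = 56.6232500
  S → negative
  Longitude: 119 + 40/60 + 43/3600 = 119.6786111
  E → positive
Point 3:
  Latitude: 9′ + 49.2″ = 9.82000′; 71 + 9.82000/60 = 71.1636667
  hemisphere S, so the sign is −
  λ: 162° + 37/60 + 58.63/3600 = 162 + 0.616667 + 0.016286 = 162.6329528
  hemisphere W, so the sign is −
Point 4:
  Latitude: degrees = first 2 digits = 3, minutes = 39.034; 3 + 39.034/60 = 3.6505667
  N ⇒ keep positive
  Longitude: degrees = first 3 digits = 88, minutes = 51.6613; 88 + 51.6613/60 = 88.8610217
  hemisphere W, so the sign is −
Point 5:
  φ: split at 2 digits → 28° and 26.088′; 28 + 26.088/60 = 28.4348000
  N ⇒ keep positive
  λ: degrees = first 3 digits = 98, minutes = 59.7477; 98 + 59.7477/60 = 98.9957950
  E ⇒ keep positive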